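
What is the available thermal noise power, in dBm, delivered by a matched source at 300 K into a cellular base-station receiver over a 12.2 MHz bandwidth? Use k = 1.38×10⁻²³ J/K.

P_n = kTB = 1.38×10⁻²³ × 300 × 1.22×10⁷ = 5.05×10⁻¹⁴ W
In dBm: 10 log₁₀(5.05×10⁻¹⁴ / 10⁻³) = −103.0 dBm

−103.0 dBm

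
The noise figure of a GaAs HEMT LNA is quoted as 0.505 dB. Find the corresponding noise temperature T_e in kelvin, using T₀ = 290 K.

F = 10^(0.505/10) = 1.12331
T_e = (F − 1)·T₀ = (1.12331 − 1) × 290 = 35.8 K

35.8 K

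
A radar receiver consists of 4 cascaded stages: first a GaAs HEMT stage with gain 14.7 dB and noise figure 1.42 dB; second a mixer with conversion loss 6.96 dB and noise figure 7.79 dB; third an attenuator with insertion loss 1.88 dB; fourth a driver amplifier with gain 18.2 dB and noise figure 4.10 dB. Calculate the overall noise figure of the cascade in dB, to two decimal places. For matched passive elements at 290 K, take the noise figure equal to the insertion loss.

3.13 dB

Convert to linear (a loss of L dB is a gain of −L dB): F_i = 10^(NF_i/10), G_i = 10^(G_i,dB/10)
  Stage 1: F_1 = 10^(1.42/10) = 1.387, G_1 = 10^(14.7/10) = 29.51
  Stage 2: F_2 = 10^(7.79/10) = 6.012, G_2 = 10^(−6.96/10) = 0.2014
  Stage 3: F_3 = 10^(1.88/10) = 1.542, G_3 = 10^(−1.88/10) = 0.6486
  Stage 4: F_4 = 10^(4.10/10) = 2.570, G_4 = 10^(18.2/10) = 66.07
Friis cascade:
  F = 1.387 + (6.012 − 1)/29.51 + (1.542 − 1)/5.943 + (2.570 − 1)/3.855 = 2.055
NF = 10 log₁₀(2.055) = 3.13 dB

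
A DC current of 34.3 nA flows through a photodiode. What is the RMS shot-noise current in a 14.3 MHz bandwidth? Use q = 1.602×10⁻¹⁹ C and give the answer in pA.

396 pA

I_n = √(2qI·B)
2qI·B = 2 × 1.602×10⁻¹⁹ × 3.43×10⁻⁸ × 1.43×10⁷ = 1.57×10⁻¹⁹ A²
I_n = √(1.57×10⁻¹⁹) = 3.96×10⁻¹⁰ A = 396 pA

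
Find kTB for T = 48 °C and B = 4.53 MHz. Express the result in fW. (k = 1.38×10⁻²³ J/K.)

T = 48 °C + 273.15 = 321.15 K
P_n = kTB = 1.38×10⁻²³ × 321.15 × 4.53×10⁶ = 2.01×10⁻¹⁴ W = 20.1 fW

20.1 fW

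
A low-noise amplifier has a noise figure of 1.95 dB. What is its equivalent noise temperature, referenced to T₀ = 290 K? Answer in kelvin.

164 K

F = 10^(1.95/10) = 1.56675
T_e = (F − 1)·T₀ = (1.56675 − 1) × 290 = 164 K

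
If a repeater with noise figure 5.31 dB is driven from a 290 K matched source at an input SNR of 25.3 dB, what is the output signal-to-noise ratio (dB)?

19.99 dB

By definition F = SNR_in/SNR_out, so in dB: SNR_out = SNR_in − NF
SNR_out = 25.3 − 5.31 = 19.99 dB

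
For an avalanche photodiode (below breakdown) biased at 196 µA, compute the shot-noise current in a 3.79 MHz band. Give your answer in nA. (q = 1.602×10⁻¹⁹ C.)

15.4 nA

I_n = √(2qI·B)
2qI·B = 2 × 1.602×10⁻¹⁹ × 1.96×10⁻⁴ × 3.79×10⁶ = 2.38×10⁻¹⁶ A²
I_n = √(2.38×10⁻¹⁶) = 1.54×10⁻⁸ A = 15.4 nA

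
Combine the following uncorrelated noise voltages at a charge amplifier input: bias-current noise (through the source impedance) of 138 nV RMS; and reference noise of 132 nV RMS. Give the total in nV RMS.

Uncorrelated sources add in power (mean-square): V_tot = √(ΣV_i²)
V_tot = √[(1.38×10⁻⁷)² + (1.32×10⁻⁷)²] = 1.91×10⁻⁷ V = 191 nV

191 nV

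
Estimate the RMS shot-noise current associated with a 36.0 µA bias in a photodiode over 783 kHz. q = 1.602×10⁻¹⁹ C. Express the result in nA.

I_n = √(2qI·B)
2qI·B = 2 × 1.602×10⁻¹⁹ × 3.60×10⁻⁵ × 7.83×10⁵ = 9.03×10⁻¹⁸ A²
I_n = √(9.03×10⁻¹⁸) = 3.01×10⁻⁹ A = 3.01 nA

3.01 nA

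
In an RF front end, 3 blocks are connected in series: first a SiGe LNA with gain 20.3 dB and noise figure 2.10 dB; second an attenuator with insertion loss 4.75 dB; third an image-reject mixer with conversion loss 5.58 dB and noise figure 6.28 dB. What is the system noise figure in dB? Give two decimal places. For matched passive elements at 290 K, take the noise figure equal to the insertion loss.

2.38 dB

Convert to linear (a loss of L dB is a gain of −L dB): F_i = 10^(NF_i/10), G_i = 10^(G_i,dB/10)
  Stage 1: F_1 = 10^(2.10/10) = 1.622, G_1 = 10^(20.3/10) = 107.2
  Stage 2: F_2 = 10^(4.75/10) = 2.985, G_2 = 10^(−4.75/10) = 0.3350
  Stage 3: F_3 = 10^(6.28/10) = 4.246, G_3 = 10^(−5.58/10) = 0.2767
Friis cascade:
  F = 1.622 + (2.985 − 1)/107.2 + (4.246 − 1)/35.89 = 1.731
NF = 10 log₁₀(1.731) = 2.38 dB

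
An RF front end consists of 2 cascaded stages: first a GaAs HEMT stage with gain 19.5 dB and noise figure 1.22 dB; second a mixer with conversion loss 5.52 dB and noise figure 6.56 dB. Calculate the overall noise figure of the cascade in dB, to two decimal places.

Convert to linear (a loss of L dB is a gain of −L dB): F_i = 10^(NF_i/10), G_i = 10^(G_i,dB/10)
  Stage 1: F_1 = 10^(1.22/10) = 1.324, G_1 = 10^(19.5/10) = 89.13
  Stage 2: F_2 = 10^(6.56/10) = 4.529, G_2 = 10^(−5.52/10) = 0.2805
Friis cascade:
  F = 1.324 + (4.529 − 1)/89.13 = 1.364
NF = 10 log₁₀(1.364) = 1.35 dB

1.35 dB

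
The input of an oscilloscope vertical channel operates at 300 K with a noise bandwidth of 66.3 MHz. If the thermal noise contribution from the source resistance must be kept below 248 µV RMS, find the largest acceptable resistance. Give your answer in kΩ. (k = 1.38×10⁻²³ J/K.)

56.0 kΩ

Johnson–Nyquist: V_n = √(4kTRB) ⇒ R = V_n² / (4kTB)
4kTB = 4 × 1.38×10⁻²³ × 300 × 6.63×10⁷ = 1.10×10⁻¹²
R = (2.48×10⁻⁴)² / 1.10×10⁻¹² = 5.60×10⁴ Ω = 56.0 kΩ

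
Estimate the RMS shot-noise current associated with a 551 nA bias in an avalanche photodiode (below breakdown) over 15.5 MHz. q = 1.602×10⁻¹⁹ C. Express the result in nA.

I_n = √(2qI·B)
2qI·B = 2 × 1.602×10⁻¹⁹ × 5.51×10⁻⁷ × 1.55×10⁷ = 2.74×10⁻¹⁸ A²
I_n = √(2.74×10⁻¹⁸) = 1.65×10⁻⁹ A = 1.65 nA

1.65 nA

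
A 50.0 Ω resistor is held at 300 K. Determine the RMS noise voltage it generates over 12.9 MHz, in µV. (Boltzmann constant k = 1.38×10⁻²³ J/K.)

V_n = √(4kTRB)
4kTRB = 4 × 1.38×10⁻²³ × 300 × 5.00×10¹ × 1.29×10⁷ = 1.07×10⁻¹¹ V²
V_n = √(1.07×10⁻¹¹) = 3.27×10⁻⁶ V = 3.27 µV

3.27 µV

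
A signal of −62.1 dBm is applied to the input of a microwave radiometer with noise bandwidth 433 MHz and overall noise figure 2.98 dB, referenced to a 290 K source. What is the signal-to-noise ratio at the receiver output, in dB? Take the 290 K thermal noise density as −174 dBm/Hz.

22.6 dB

Noise floor: N = −174 + 10 log₁₀(B) + NF
10 log₁₀(4.33×10⁸) = 86.36 dB
N = −174 + 86.36 + 2.98 = −84.66 dBm
SNR = P_sig − N = −62.1 − (−84.66) = 22.56 dB → 22.6 dB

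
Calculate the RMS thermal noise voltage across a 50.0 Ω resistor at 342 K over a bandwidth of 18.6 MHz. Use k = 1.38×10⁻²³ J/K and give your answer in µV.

V_n = √(4kTRB)
4kTRB = 4 × 1.38×10⁻²³ × 342 × 5.00×10¹ × 1.86×10⁷ = 1.76×10⁻¹¹ V²
V_n = √(1.76×10⁻¹¹) = 4.19×10⁻⁶ V = 4.19 µV

4.19 µV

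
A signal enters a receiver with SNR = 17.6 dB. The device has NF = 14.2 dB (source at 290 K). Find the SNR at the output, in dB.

By definition F = SNR_in/SNR_out, so in dB: SNR_out = SNR_in − NF
SNR_out = 17.6 − 14.2 = 3.4 dB

3.4 dB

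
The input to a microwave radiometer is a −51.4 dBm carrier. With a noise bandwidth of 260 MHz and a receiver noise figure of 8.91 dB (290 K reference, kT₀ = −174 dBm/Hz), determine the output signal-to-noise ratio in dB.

Noise floor: N = −174 + 10 log₁₀(B) + NF
10 log₁₀(2.60×10⁸) = 84.15 dB
N = −174 + 84.15 + 8.91 = −80.94 dBm
SNR = P_sig − N = −51.4 − (−80.94) = 29.54 dB → 29.5 dB

29.5 dB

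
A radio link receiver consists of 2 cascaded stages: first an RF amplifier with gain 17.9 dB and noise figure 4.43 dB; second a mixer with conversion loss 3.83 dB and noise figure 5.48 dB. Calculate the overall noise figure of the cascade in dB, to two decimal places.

Convert to linear (a loss of L dB is a gain of −L dB): F_i = 10^(NF_i/10), G_i = 10^(G_i,dB/10)
  Stage 1: F_1 = 10^(4.43/10) = 2.773, G_1 = 10^(17.9/10) = 61.66
  Stage 2: F_2 = 10^(5.48/10) = 3.532, G_2 = 10^(−3.83/10) = 0.4140
Friis cascade:
  F = 2.773 + (3.532 − 1)/61.66 = 2.814
NF = 10 log₁₀(2.814) = 4.49 dB

4.49 dB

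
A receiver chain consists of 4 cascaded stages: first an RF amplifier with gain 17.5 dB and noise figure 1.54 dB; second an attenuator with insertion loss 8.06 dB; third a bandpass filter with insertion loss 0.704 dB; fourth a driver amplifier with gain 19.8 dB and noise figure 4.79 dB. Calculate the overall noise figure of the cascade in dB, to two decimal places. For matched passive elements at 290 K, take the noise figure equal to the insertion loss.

Convert to linear (a loss of L dB is a gain of −L dB): F_i = 10^(NF_i/10), G_i = 10^(G_i,dB/10)
  Stage 1: F_1 = 10^(1.54/10) = 1.426, G_1 = 10^(17.5/10) = 56.23
  Stage 2: F_2 = 10^(8.06/10) = 6.397, G_2 = 10^(−8.06/10) = 0.1563
  Stage 3: F_3 = 10^(0.704/10) = 1.176, G_3 = 10^(−0.704/10) = 0.8504
  Stage 4: F_4 = 10^(4.79/10) = 3.013, G_4 = 10^(19.8/10) = 95.50
Friis cascade:
  F = 1.426 + (6.397 − 1)/56.23 + (1.176 − 1)/8.790 + (3.013 − 1)/7.475 = 1.811
NF = 10 log₁₀(1.811) = 2.58 dB

2.58 dB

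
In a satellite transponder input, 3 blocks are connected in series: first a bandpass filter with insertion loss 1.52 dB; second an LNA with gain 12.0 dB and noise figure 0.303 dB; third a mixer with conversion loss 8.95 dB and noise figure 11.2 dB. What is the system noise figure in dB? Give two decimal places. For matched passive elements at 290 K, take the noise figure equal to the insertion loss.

Convert to linear (a loss of L dB is a gain of −L dB): F_i = 10^(NF_i/10), G_i = 10^(G_i,dB/10)
  Stage 1: F_1 = 10^(1.52/10) = 1.419, G_1 = 10^(−1.52/10) = 0.7047
  Stage 2: F_2 = 10^(0.303/10) = 1.072, G_2 = 10^(12.0/10) = 15.85
  Stage 3: F_3 = 10^(11.2/10) = 13.18, G_3 = 10^(−8.95/10) = 0.1274
Friis cascade:
  F = 1.419 + (1.072 − 1)/0.7047 + (13.18 − 1)/11.17 = 2.612
NF = 10 log₁₀(2.612) = 4.17 dB

4.17 dB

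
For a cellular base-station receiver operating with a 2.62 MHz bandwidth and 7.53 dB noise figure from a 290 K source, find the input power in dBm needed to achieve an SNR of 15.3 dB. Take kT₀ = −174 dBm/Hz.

Sensitivity = −174 + 10 log₁₀(B) + NF + SNR_min
= −174 + 64.18 + 7.53 + 15.3
= −86.99 dBm → −87.0 dBm

−87.0 dBm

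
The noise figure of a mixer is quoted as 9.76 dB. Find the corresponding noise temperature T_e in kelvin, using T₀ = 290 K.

F = 10^(9.76/10) = 9.46237
T_e = (F − 1)·T₀ = (9.46237 − 1) × 290 = 2454 K

2454 K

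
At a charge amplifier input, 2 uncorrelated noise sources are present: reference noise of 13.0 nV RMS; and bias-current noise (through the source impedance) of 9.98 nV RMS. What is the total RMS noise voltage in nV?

Uncorrelated sources add in power (mean-square): V_tot = √(ΣV_i²)
V_tot = √[(1.30×10⁻⁸)² + (9.98×10⁻⁹)²] = 1.64×10⁻⁸ V = 16.4 nV

16.4 nV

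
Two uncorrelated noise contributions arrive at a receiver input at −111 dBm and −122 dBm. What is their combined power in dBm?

−110.7 dBm

Convert to linear, add, convert back:
P₁ = 7.94×10⁻¹⁵ W, P₂ = 6.31×10⁻¹⁶ W
P_tot = 8.57×10⁻¹⁵ W → 10 log₁₀(P_tot / 10⁻³) = −110.7 dBm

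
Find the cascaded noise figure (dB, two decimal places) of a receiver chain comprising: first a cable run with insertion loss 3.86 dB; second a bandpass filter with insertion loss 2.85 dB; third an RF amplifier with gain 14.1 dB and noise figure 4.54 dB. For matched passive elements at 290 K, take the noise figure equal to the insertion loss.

Convert to linear (a loss of L dB is a gain of −L dB): F_i = 10^(NF_i/10), G_i = 10^(G_i,dB/10)
  Stage 1: F_1 = 10^(3.86/10) = 2.432, G_1 = 10^(−3.86/10) = 0.4111
  Stage 2: F_2 = 10^(2.85/10) = 1.928, G_2 = 10^(−2.85/10) = 0.5188
  Stage 3: F_3 = 10^(4.54/10) = 2.844, G_3 = 10^(14.1/10) = 25.70
Friis cascade:
  F = 2.432 + (1.928 − 1)/0.4111 + (2.844 − 1)/0.2133 = 13.34
NF = 10 log₁₀(13.34) = 11.25 dB

11.25 dB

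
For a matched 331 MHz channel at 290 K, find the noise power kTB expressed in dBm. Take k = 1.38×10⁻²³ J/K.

−88.8 dBm

P_n = kTB = 1.38×10⁻²³ × 290 × 3.31×10⁸ = 1.32×10⁻¹² W
In dBm: 10 log₁₀(1.32×10⁻¹² / 10⁻³) = −88.8 dBm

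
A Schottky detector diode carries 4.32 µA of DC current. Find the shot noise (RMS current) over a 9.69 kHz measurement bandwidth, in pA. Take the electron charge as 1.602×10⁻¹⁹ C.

116 pA

I_n = √(2qI·B)
2qI·B = 2 × 1.602×10⁻¹⁹ × 4.32×10⁻⁶ × 9.69×10³ = 1.34×10⁻²⁰ A²
I_n = √(1.34×10⁻²⁰) = 1.16×10⁻¹⁰ A = 116 pA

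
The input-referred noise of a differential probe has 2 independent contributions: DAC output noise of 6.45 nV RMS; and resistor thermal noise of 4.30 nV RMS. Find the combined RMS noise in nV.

7.75 nV

Uncorrelated sources add in power (mean-square): V_tot = √(ΣV_i²)
V_tot = √[(6.45×10⁻⁹)² + (4.30×10⁻⁹)²] = 7.75×10⁻⁹ V = 7.75 nV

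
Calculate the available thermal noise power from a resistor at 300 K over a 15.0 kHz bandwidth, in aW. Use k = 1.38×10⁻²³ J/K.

P_n = kTB = 1.38×10⁻²³ × 300 × 1.50×10⁴ = 6.21×10⁻¹⁷ W = 62.1 aW

62.1 aW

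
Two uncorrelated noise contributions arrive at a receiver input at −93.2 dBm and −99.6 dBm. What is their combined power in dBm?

−92.3 dBm

Convert to linear, add, convert back:
P₁ = 4.79×10⁻¹³ W, P₂ = 1.10×10⁻¹³ W
P_tot = 5.88×10⁻¹³ W → 10 log₁₀(P_tot / 10⁻³) = −92.3 dBm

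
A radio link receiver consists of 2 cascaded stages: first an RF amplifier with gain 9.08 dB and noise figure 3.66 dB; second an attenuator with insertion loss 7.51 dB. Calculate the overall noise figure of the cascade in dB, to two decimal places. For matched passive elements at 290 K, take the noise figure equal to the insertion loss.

Convert to linear (a loss of L dB is a gain of −L dB): F_i = 10^(NF_i/10), G_i = 10^(G_i,dB/10)
  Stage 1: F_1 = 10^(3.66/10) = 2.323, G_1 = 10^(9.08/10) = 8.091
  Stage 2: F_2 = 10^(7.51/10) = 5.636, G_2 = 10^(−7.51/10) = 0.1774
Friis cascade:
  F = 2.323 + (5.636 − 1)/8.091 = 2.896
NF = 10 log₁₀(2.896) = 4.62 dB

4.62 dB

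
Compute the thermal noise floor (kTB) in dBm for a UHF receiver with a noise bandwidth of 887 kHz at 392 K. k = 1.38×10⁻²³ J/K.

−113.2 dBm

P_n = kTB = 1.38×10⁻²³ × 392 × 8.87×10⁵ = 4.80×10⁻¹⁵ W
In dBm: 10 log₁₀(4.80×10⁻¹⁵ / 10⁻³) = −113.2 dBm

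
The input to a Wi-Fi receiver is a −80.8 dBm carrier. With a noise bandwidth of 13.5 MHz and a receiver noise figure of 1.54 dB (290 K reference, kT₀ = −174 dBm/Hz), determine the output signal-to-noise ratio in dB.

20.4 dB

Noise floor: N = −174 + 10 log₁₀(B) + NF
10 log₁₀(1.35×10⁷) = 71.3 dB
N = −174 + 71.3 + 1.54 = −101.16 dBm
SNR = P_sig − N = −80.8 − (−101.16) = 20.36 dB → 20.4 dB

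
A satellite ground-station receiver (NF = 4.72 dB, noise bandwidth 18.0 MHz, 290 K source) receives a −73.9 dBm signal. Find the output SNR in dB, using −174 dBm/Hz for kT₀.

Noise floor: N = −174 + 10 log₁₀(B) + NF
10 log₁₀(1.80×10⁷) = 72.55 dB
N = −174 + 72.55 + 4.72 = −96.73 dBm
SNR = P_sig − N = −73.9 − (−96.73) = 22.83 dB → 22.8 dB

22.8 dB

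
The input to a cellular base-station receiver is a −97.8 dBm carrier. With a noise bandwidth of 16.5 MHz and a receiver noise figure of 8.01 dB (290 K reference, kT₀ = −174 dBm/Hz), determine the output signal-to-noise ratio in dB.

−4.0 dB

Noise floor: N = −174 + 10 log₁₀(B) + NF
10 log₁₀(1.65×10⁷) = 72.17 dB
N = −174 + 72.17 + 8.01 = −93.82 dBm
SNR = P_sig − N = −97.8 − (−93.82) = −3.98 dB → −4.0 dB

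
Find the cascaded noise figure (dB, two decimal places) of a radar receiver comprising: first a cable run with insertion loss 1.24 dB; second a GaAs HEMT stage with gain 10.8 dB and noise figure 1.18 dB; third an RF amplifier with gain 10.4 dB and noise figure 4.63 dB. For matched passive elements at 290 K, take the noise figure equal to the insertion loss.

2.91 dB

Convert to linear (a loss of L dB is a gain of −L dB): F_i = 10^(NF_i/10), G_i = 10^(G_i,dB/10)
  Stage 1: F_1 = 10^(1.24/10) = 1.330, G_1 = 10^(−1.24/10) = 0.7516
  Stage 2: F_2 = 10^(1.18/10) = 1.312, G_2 = 10^(10.8/10) = 12.02
  Stage 3: F_3 = 10^(4.63/10) = 2.904, G_3 = 10^(10.4/10) = 10.96
Friis cascade:
  F = 1.330 + (1.312 − 1)/0.7516 + (2.904 − 1)/9.036 = 1.957
NF = 10 log₁₀(1.957) = 2.91 dB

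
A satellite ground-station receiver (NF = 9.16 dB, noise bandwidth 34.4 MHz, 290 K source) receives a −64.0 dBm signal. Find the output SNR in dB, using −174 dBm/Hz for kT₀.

Noise floor: N = −174 + 10 log₁₀(B) + NF
10 log₁₀(3.44×10⁷) = 75.37 dB
N = −174 + 75.37 + 9.16 = −89.47 dBm
SNR = P_sig − N = −64.0 − (−89.47) = 25.47 dB → 25.5 dB

25.5 dB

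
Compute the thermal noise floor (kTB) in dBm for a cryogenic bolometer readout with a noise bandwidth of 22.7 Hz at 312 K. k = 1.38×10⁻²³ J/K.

−160.1 dBm

P_n = kTB = 1.38×10⁻²³ × 312 × 2.27×10¹ = 9.77×10⁻²⁰ W
In dBm: 10 log₁₀(9.77×10⁻²⁰ / 10⁻³) = −160.1 dBm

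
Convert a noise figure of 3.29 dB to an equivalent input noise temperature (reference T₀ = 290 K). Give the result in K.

329 K

F = 10^(3.29/10) = 2.13304
T_e = (F − 1)·T₀ = (2.13304 − 1) × 290 = 329 K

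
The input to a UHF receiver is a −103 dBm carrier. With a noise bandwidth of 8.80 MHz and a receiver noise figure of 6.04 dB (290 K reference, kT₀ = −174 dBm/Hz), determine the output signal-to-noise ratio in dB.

Noise floor: N = −174 + 10 log₁₀(B) + NF
10 log₁₀(8.80×10⁶) = 69.44 dB
N = −174 + 69.44 + 6.04 = −98.52 dBm
SNR = P_sig − N = −103 − (−98.52) = −4.48 dB → −4.5 dB

−4.5 dB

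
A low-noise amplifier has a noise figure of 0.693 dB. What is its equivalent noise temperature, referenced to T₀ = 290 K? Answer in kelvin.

F = 10^(0.693/10) = 1.17301
T_e = (F − 1)·T₀ = (1.17301 − 1) × 290 = 50.2 K

50.2 K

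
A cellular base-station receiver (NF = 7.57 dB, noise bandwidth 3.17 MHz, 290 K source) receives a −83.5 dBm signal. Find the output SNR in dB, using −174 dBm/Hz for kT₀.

17.9 dB

Noise floor: N = −174 + 10 log₁₀(B) + NF
10 log₁₀(3.17×10⁶) = 65.01 dB
N = −174 + 65.01 + 7.57 = −101.42 dBm
SNR = P_sig − N = −83.5 − (−101.42) = 17.92 dB → 17.9 dB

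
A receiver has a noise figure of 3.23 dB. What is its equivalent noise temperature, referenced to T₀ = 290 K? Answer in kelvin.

320 K

F = 10^(3.23/10) = 2.10378
T_e = (F − 1)·T₀ = (2.10378 − 1) × 290 = 320 K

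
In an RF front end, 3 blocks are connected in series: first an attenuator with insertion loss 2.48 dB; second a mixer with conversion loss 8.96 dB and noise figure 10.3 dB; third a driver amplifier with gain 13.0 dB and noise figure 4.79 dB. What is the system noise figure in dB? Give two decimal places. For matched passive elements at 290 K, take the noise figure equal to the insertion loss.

Convert to linear (a loss of L dB is a gain of −L dB): F_i = 10^(NF_i/10), G_i = 10^(G_i,dB/10)
  Stage 1: F_1 = 10^(2.48/10) = 1.770, G_1 = 10^(−2.48/10) = 0.5649
  Stage 2: F_2 = 10^(10.3/10) = 10.72, G_2 = 10^(−8.96/10) = 0.1271
  Stage 3: F_3 = 10^(4.79/10) = 3.013, G_3 = 10^(13.0/10) = 19.95
Friis cascade:
  F = 1.770 + (10.72 − 1)/0.5649 + (3.013 − 1)/0.07178 = 47.01
NF = 10 log₁₀(47.01) = 16.72 dB

16.72 dB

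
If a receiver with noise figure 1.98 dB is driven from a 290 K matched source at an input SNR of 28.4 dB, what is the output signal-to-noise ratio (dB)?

By definition F = SNR_in/SNR_out, so in dB: SNR_out = SNR_in − NF
SNR_out = 28.4 − 1.98 = 26.42 dB

26.42 dB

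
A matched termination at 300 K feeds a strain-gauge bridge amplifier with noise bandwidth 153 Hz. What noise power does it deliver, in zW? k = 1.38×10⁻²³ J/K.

633 zW

P_n = kTB = 1.38×10⁻²³ × 300 × 1.53×10² = 6.33×10⁻¹⁹ W = 633 zW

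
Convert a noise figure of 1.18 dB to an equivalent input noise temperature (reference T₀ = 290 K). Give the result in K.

F = 10^(1.18/10) = 1.3122
T_e = (F − 1)·T₀ = (1.3122 − 1) × 290 = 90.5 K

90.5 K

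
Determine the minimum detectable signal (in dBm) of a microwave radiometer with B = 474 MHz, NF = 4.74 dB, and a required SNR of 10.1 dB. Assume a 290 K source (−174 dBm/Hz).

−72.4 dBm

Sensitivity = −174 + 10 log₁₀(B) + NF + SNR_min
= −174 + 86.76 + 4.74 + 10.1
= −72.40 dBm → −72.4 dBm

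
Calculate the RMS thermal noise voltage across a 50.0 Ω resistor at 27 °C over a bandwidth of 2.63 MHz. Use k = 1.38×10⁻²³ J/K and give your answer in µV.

T = 27 °C + 273.15 = 300.15 K
V_n = √(4kTRB)
4kTRB = 4 × 1.38×10⁻²³ × 300.15 × 5.00×10¹ × 2.63×10⁶ = 2.18×10⁻¹² V²
V_n = √(2.18×10⁻¹²) = 1.48×10⁻⁶ V = 1.48 µV

1.48 µV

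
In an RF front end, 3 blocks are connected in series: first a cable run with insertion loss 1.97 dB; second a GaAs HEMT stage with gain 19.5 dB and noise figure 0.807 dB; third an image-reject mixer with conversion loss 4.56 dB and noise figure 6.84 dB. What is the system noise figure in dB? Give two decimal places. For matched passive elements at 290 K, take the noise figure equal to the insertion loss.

2.93 dB

Convert to linear (a loss of L dB is a gain of −L dB): F_i = 10^(NF_i/10), G_i = 10^(G_i,dB/10)
  Stage 1: F_1 = 10^(1.97/10) = 1.574, G_1 = 10^(−1.97/10) = 0.6353
  Stage 2: F_2 = 10^(0.807/10) = 1.204, G_2 = 10^(19.5/10) = 89.13
  Stage 3: F_3 = 10^(6.84/10) = 4.831, G_3 = 10^(−4.56/10) = 0.3499
Friis cascade:
  F = 1.574 + (1.204 − 1)/0.6353 + (4.831 − 1)/56.62 = 1.963
NF = 10 log₁₀(1.963) = 2.93 dB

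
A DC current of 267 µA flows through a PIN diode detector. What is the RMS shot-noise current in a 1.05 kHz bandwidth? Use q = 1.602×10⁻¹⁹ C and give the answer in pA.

300 pA

I_n = √(2qI·B)
2qI·B = 2 × 1.602×10⁻¹⁹ × 2.67×10⁻⁴ × 1.05×10³ = 8.98×10⁻²⁰ A²
I_n = √(8.98×10⁻²⁰) = 3.00×10⁻¹⁰ A = 300 pA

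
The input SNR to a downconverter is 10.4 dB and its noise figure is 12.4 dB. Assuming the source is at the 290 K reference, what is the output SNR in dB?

−2.0 dB

By definition F = SNR_in/SNR_out, so in dB: SNR_out = SNR_in − NF
SNR_out = 10.4 − 12.4 = −2.0 dB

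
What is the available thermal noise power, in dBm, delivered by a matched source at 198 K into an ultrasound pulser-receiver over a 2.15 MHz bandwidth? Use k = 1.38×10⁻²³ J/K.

−112.3 dBm

P_n = kTB = 1.38×10⁻²³ × 198 × 2.15×10⁶ = 5.87×10⁻¹⁵ W
In dBm: 10 log₁₀(5.87×10⁻¹⁵ / 10⁻³) = −112.3 dBm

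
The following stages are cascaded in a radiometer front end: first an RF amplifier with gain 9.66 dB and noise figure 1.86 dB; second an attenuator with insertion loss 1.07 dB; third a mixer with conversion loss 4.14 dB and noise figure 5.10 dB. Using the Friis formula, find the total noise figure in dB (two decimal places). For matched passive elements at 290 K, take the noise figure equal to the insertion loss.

2.73 dB

Convert to linear (a loss of L dB is a gain of −L dB): F_i = 10^(NF_i/10), G_i = 10^(G_i,dB/10)
  Stage 1: F_1 = 10^(1.86/10) = 1.535, G_1 = 10^(9.66/10) = 9.247
  Stage 2: F_2 = 10^(1.07/10) = 1.279, G_2 = 10^(−1.07/10) = 0.7816
  Stage 3: F_3 = 10^(5.10/10) = 3.236, G_3 = 10^(−4.14/10) = 0.3855
Friis cascade:
  F = 1.535 + (1.279 − 1)/9.247 + (3.236 − 1)/7.228 = 1.874
NF = 10 log₁₀(1.874) = 2.73 dB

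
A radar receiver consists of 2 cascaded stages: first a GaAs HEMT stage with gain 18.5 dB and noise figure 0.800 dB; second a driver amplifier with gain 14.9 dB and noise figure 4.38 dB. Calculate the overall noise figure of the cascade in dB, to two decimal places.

Convert to linear (a loss of L dB is a gain of −L dB): F_i = 10^(NF_i/10), G_i = 10^(G_i,dB/10)
  Stage 1: F_1 = 10^(0.800/10) = 1.202, G_1 = 10^(18.5/10) = 70.79
  Stage 2: F_2 = 10^(4.38/10) = 2.742, G_2 = 10^(14.9/10) = 30.90
Friis cascade:
  F = 1.202 + (2.742 − 1)/70.79 = 1.227
NF = 10 log₁₀(1.227) = 0.89 dB

0.89 dB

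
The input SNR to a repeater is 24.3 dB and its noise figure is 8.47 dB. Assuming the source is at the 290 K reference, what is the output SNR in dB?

15.83 dB

By definition F = SNR_in/SNR_out, so in dB: SNR_out = SNR_in − NF
SNR_out = 24.3 − 8.47 = 15.83 dB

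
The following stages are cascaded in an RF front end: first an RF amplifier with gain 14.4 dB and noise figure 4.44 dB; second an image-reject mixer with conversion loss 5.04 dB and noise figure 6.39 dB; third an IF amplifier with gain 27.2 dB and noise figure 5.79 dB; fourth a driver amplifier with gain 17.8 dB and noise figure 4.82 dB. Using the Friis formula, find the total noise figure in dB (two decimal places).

Convert to linear (a loss of L dB is a gain of −L dB): F_i = 10^(NF_i/10), G_i = 10^(G_i,dB/10)
  Stage 1: F_1 = 10^(4.44/10) = 2.780, G_1 = 10^(14.4/10) = 27.54
  Stage 2: F_2 = 10^(6.39/10) = 4.355, G_2 = 10^(−5.04/10) = 0.3133
  Stage 3: F_3 = 10^(5.79/10) = 3.793, G_3 = 10^(27.2/10) = 524.8
  Stage 4: F_4 = 10^(4.82/10) = 3.034, G_4 = 10^(17.8/10) = 60.26
Friis cascade:
  F = 2.780 + (4.355 − 1)/27.54 + (3.793 − 1)/8.630 + (3.034 − 1)/4529 = 3.226
NF = 10 log₁₀(3.226) = 5.09 dB

5.09 dB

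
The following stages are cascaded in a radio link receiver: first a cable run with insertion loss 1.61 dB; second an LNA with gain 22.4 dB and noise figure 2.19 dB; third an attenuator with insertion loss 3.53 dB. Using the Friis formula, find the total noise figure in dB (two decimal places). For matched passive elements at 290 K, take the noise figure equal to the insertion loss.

Convert to linear (a loss of L dB is a gain of −L dB): F_i = 10^(NF_i/10), G_i = 10^(G_i,dB/10)
  Stage 1: F_1 = 10^(1.61/10) = 1.449, G_1 = 10^(−1.61/10) = 0.6902
  Stage 2: F_2 = 10^(2.19/10) = 1.656, G_2 = 10^(22.4/10) = 173.8
  Stage 3: F_3 = 10^(3.53/10) = 2.254, G_3 = 10^(−3.53/10) = 0.4436
Friis cascade:
  F = 1.449 + (1.656 − 1)/0.6902 + (2.254 − 1)/119.9 = 2.409
NF = 10 log₁₀(2.409) = 3.82 dB

3.82 dB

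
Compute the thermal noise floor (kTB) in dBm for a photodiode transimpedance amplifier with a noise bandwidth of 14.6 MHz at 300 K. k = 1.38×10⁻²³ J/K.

P_n = kTB = 1.38×10⁻²³ × 300 × 1.46×10⁷ = 6.04×10⁻¹⁴ W
In dBm: 10 log₁₀(6.04×10⁻¹⁴ / 10⁻³) = −102.2 dBm

−102.2 dBm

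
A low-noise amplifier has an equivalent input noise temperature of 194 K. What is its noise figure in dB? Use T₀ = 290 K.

F = 1 + T_e/T₀ = 1 + 194/290 = 1.66897
NF = 10 log₁₀(1.66897) = 2.22 dB

2.22 dB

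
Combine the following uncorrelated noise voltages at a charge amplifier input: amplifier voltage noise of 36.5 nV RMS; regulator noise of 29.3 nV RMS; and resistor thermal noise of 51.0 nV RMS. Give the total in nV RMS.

Uncorrelated sources add in power (mean-square): V_tot = √(ΣV_i²)
V_tot = √[(3.65×10⁻⁸)² + (2.93×10⁻⁸)² + (5.10×10⁻⁸)²] = 6.92×10⁻⁸ V = 69.2 nV

69.2 nV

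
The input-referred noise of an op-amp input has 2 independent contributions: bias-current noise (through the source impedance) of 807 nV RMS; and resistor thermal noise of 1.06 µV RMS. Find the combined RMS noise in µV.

1.33 µV

Uncorrelated sources add in power (mean-square): V_tot = √(ΣV_i²)
V_tot = √[(8.07×10⁻⁷)² + (1.06×10⁻⁶)²] = 1.33×10⁻⁶ V = 1.33 µV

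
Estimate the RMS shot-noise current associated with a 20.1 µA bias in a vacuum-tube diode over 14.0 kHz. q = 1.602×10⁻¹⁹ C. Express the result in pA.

300 pA

I_n = √(2qI·B)
2qI·B = 2 × 1.602×10⁻¹⁹ × 2.01×10⁻⁵ × 1.40×10⁴ = 9.02×10⁻²⁰ A²
I_n = √(9.02×10⁻²⁰) = 3.00×10⁻¹⁰ A = 300 pA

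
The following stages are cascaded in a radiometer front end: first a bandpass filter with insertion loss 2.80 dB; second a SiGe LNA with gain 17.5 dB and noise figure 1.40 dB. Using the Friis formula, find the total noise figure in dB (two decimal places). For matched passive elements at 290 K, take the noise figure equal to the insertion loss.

4.20 dB

Convert to linear (a loss of L dB is a gain of −L dB): F_i = 10^(NF_i/10), G_i = 10^(G_i,dB/10)
  Stage 1: F_1 = 10^(2.80/10) = 1.905, G_1 = 10^(−2.80/10) = 0.5248
  Stage 2: F_2 = 10^(1.40/10) = 1.380, G_2 = 10^(17.5/10) = 56.23
Friis cascade:
  F = 1.905 + (1.380 − 1)/0.5248 = 2.630
NF = 10 log₁₀(2.630) = 4.20 dB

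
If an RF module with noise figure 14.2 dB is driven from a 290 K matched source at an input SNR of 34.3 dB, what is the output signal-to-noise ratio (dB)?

By definition F = SNR_in/SNR_out, so in dB: SNR_out = SNR_in − NF
SNR_out = 34.3 − 14.2 = 20.1 dB

20.1 dB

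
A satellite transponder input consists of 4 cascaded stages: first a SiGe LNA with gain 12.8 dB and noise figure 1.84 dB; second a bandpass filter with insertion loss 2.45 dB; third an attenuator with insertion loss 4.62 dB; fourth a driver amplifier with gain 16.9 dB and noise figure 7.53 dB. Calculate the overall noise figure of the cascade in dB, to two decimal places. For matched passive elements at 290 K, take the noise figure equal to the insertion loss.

Convert to linear (a loss of L dB is a gain of −L dB): F_i = 10^(NF_i/10), G_i = 10^(G_i,dB/10)
  Stage 1: F_1 = 10^(1.84/10) = 1.528, G_1 = 10^(12.8/10) = 19.05
  Stage 2: F_2 = 10^(2.45/10) = 1.758, G_2 = 10^(−2.45/10) = 0.5689
  Stage 3: F_3 = 10^(4.62/10) = 2.897, G_3 = 10^(−4.62/10) = 0.3451
  Stage 4: F_4 = 10^(7.53/10) = 5.662, G_4 = 10^(16.9/10) = 48.98
Friis cascade:
  F = 1.528 + (1.758 − 1)/19.05 + (2.897 − 1)/10.84 + (5.662 − 1)/3.741 = 2.989
NF = 10 log₁₀(2.989) = 4.75 dB

4.75 dB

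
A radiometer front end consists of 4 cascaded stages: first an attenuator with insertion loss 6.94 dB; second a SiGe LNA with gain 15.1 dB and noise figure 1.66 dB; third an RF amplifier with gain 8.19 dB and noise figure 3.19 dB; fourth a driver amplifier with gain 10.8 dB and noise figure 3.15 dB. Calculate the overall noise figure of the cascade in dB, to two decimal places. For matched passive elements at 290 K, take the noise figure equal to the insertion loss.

Convert to linear (a loss of L dB is a gain of −L dB): F_i = 10^(NF_i/10), G_i = 10^(G_i,dB/10)
  Stage 1: F_1 = 10^(6.94/10) = 4.943, G_1 = 10^(−6.94/10) = 0.2023
  Stage 2: F_2 = 10^(1.66/10) = 1.466, G_2 = 10^(15.1/10) = 32.36
  Stage 3: F_3 = 10^(3.19/10) = 2.084, G_3 = 10^(8.19/10) = 6.592
  Stage 4: F_4 = 10^(3.15/10) = 2.065, G_4 = 10^(10.8/10) = 12.02
Friis cascade:
  F = 4.943 + (1.466 − 1)/0.2023 + (2.084 − 1)/6.546 + (2.065 − 1)/43.15 = 7.435
NF = 10 log₁₀(7.435) = 8.71 dB

8.71 dB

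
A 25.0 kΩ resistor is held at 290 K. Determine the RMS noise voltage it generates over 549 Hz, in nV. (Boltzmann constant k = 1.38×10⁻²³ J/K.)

469 nV

V_n = √(4kTRB)
4kTRB = 4 × 1.38×10⁻²³ × 290 × 2.50×10⁴ × 5.49×10² = 2.20×10⁻¹³ V²
V_n = √(2.20×10⁻¹³) = 4.69×10⁻⁷ V = 469 nV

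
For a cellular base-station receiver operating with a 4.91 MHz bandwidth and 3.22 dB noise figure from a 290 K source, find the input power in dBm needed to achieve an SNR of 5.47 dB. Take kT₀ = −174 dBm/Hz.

Sensitivity = −174 + 10 log₁₀(B) + NF + SNR_min
= −174 + 66.91 + 3.22 + 5.47
= −98.40 dBm → −98.4 dBm

−98.4 dBm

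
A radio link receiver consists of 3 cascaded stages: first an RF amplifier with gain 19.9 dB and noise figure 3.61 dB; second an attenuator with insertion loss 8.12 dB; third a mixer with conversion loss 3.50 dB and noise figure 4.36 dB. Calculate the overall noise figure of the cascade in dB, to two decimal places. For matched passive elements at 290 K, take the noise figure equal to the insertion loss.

Convert to linear (a loss of L dB is a gain of −L dB): F_i = 10^(NF_i/10), G_i = 10^(G_i,dB/10)
  Stage 1: F_1 = 10^(3.61/10) = 2.296, G_1 = 10^(19.9/10) = 97.72
  Stage 2: F_2 = 10^(8.12/10) = 6.486, G_2 = 10^(−8.12/10) = 0.1542
  Stage 3: F_3 = 10^(4.36/10) = 2.729, G_3 = 10^(−3.50/10) = 0.4467
Friis cascade:
  F = 2.296 + (6.486 − 1)/97.72 + (2.729 − 1)/15.07 = 2.467
NF = 10 log₁₀(2.467) = 3.92 dB

3.92 dB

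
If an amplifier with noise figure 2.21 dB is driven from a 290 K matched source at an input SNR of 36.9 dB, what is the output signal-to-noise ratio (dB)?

By definition F = SNR_in/SNR_out, so in dB: SNR_out = SNR_in − NF
SNR_out = 36.9 − 2.21 = 34.69 dB

34.69 dB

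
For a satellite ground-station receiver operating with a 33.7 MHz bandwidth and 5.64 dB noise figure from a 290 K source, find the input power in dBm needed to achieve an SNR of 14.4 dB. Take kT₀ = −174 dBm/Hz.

−78.7 dBm

Sensitivity = −174 + 10 log₁₀(B) + NF + SNR_min
= −174 + 75.28 + 5.64 + 14.4
= −78.68 dBm → −78.7 dBm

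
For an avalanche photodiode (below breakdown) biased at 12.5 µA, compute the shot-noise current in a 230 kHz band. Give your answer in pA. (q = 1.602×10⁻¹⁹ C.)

I_n = √(2qI·B)
2qI·B = 2 × 1.602×10⁻¹⁹ × 1.25×10⁻⁵ × 2.30×10⁵ = 9.21×10⁻¹⁹ A²
I_n = √(9.21×10⁻¹⁹) = 9.60×10⁻¹⁰ A = 960 pA

960 pA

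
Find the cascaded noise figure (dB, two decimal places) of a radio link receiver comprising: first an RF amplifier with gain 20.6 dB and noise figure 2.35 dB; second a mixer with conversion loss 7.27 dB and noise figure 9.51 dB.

Convert to linear (a loss of L dB is a gain of −L dB): F_i = 10^(NF_i/10), G_i = 10^(G_i,dB/10)
  Stage 1: F_1 = 10^(2.35/10) = 1.718, G_1 = 10^(20.6/10) = 114.8
  Stage 2: F_2 = 10^(9.51/10) = 8.933, G_2 = 10^(−7.27/10) = 0.1875
Friis cascade:
  F = 1.718 + (8.933 − 1)/114.8 = 1.787
NF = 10 log₁₀(1.787) = 2.52 dB

2.52 dB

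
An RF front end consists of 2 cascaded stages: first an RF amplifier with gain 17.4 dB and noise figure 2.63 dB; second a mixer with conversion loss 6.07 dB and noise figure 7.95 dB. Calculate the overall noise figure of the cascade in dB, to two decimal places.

2.85 dB

Convert to linear (a loss of L dB is a gain of −L dB): F_i = 10^(NF_i/10), G_i = 10^(G_i,dB/10)
  Stage 1: F_1 = 10^(2.63/10) = 1.832, G_1 = 10^(17.4/10) = 54.95
  Stage 2: F_2 = 10^(7.95/10) = 6.237, G_2 = 10^(−6.07/10) = 0.2472
Friis cascade:
  F = 1.832 + (6.237 − 1)/54.95 = 1.928
NF = 10 log₁₀(1.928) = 2.85 dB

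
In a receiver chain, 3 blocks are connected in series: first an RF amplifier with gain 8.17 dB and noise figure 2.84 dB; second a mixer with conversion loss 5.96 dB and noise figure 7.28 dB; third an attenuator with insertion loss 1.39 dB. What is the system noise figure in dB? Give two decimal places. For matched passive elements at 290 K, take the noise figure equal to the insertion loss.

4.49 dB

Convert to linear (a loss of L dB is a gain of −L dB): F_i = 10^(NF_i/10), G_i = 10^(G_i,dB/10)
  Stage 1: F_1 = 10^(2.84/10) = 1.923, G_1 = 10^(8.17/10) = 6.561
  Stage 2: F_2 = 10^(7.28/10) = 5.346, G_2 = 10^(−5.96/10) = 0.2535
  Stage 3: F_3 = 10^(1.39/10) = 1.377, G_3 = 10^(−1.39/10) = 0.7261
Friis cascade:
  F = 1.923 + (5.346 − 1)/6.561 + (1.377 − 1)/1.663 = 2.812
NF = 10 log₁₀(2.812) = 4.49 dB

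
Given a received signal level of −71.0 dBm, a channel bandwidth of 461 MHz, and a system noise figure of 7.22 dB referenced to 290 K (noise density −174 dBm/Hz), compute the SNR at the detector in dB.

9.1 dB

Noise floor: N = −174 + 10 log₁₀(B) + NF
10 log₁₀(4.61×10⁸) = 86.64 dB
N = −174 + 86.64 + 7.22 = −80.14 dBm
SNR = P_sig − N = −71.0 − (−80.14) = 9.14 dB → 9.1 dB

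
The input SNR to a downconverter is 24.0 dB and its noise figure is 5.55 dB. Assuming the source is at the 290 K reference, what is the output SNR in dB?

By definition F = SNR_in/SNR_out, so in dB: SNR_out = SNR_in − NF
SNR_out = 24.0 − 5.55 = 18.45 dB

18.45 dB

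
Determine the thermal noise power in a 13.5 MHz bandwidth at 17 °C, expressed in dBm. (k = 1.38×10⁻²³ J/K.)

T = 17 °C + 273.15 = 290.15 K
P_n = kTB = 1.38×10⁻²³ × 290.15 × 1.35×10⁷ = 5.41×10⁻¹⁴ W
In dBm: 10 log₁₀(5.41×10⁻¹⁴ / 10⁻³) = −102.7 dBm

−102.7 dBm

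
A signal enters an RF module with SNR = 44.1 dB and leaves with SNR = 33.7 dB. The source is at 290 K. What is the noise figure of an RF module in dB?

10.4 dB

NF (dB) = SNR_in(dB) − SNR_out(dB) when the source is at T₀
NF = 44.1 − 33.7 = 10.4 dB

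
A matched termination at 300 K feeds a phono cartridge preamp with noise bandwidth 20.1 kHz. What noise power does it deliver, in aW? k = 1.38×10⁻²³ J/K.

P_n = kTB = 1.38×10⁻²³ × 300 × 2.01×10⁴ = 8.32×10⁻¹⁷ W = 83.2 aW

83.2 aW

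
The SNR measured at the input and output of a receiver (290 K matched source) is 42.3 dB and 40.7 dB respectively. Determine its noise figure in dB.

1.6 dB

NF (dB) = SNR_in(dB) − SNR_out(dB) when the source is at T₀
NF = 42.3 − 40.7 = 1.6 dB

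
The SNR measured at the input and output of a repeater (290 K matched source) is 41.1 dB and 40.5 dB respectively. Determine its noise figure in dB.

NF (dB) = SNR_in(dB) − SNR_out(dB) when the source is at T₀
NF = 41.1 − 40.5 = 0.6 dB

0.6 dB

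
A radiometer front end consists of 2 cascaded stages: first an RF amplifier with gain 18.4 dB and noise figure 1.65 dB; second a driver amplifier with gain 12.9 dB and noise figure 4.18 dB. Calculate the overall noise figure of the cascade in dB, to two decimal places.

Convert to linear (a loss of L dB is a gain of −L dB): F_i = 10^(NF_i/10), G_i = 10^(G_i,dB/10)
  Stage 1: F_1 = 10^(1.65/10) = 1.462, G_1 = 10^(18.4/10) = 69.18
  Stage 2: F_2 = 10^(4.18/10) = 2.618, G_2 = 10^(12.9/10) = 19.50
Friis cascade:
  F = 1.462 + (2.618 − 1)/69.18 = 1.486
NF = 10 log₁₀(1.486) = 1.72 dB

1.72 dB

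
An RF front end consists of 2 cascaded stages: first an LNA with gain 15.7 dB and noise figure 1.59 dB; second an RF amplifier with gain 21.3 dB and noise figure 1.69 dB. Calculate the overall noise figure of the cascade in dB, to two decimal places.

1.63 dB

Convert to linear (a loss of L dB is a gain of −L dB): F_i = 10^(NF_i/10), G_i = 10^(G_i,dB/10)
  Stage 1: F_1 = 10^(1.59/10) = 1.442, G_1 = 10^(15.7/10) = 37.15
  Stage 2: F_2 = 10^(1.69/10) = 1.476, G_2 = 10^(21.3/10) = 134.9
Friis cascade:
  F = 1.442 + (1.476 − 1)/37.15 = 1.455
NF = 10 log₁₀(1.455) = 1.63 dB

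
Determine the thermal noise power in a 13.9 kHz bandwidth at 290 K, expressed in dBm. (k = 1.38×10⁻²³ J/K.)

P_n = kTB = 1.38×10⁻²³ × 290 × 1.39×10⁴ = 5.56×10⁻¹⁷ W
In dBm: 10 log₁₀(5.56×10⁻¹⁷ / 10⁻³) = −132.5 dBm

−132.5 dBm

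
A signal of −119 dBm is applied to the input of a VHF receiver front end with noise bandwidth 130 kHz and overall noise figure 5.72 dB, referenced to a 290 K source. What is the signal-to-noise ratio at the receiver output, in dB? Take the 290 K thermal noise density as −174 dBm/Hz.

−1.9 dB

Noise floor: N = −174 + 10 log₁₀(B) + NF
10 log₁₀(1.30×10⁵) = 51.14 dB
N = −174 + 51.14 + 5.72 = −117.14 dBm
SNR = P_sig − N = −119 − (−117.14) = −1.86 dB → −1.9 dB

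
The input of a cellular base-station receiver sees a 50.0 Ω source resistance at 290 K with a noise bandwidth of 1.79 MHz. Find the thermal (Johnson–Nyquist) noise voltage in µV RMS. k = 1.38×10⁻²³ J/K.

1.20 µV

V_n = √(4kTRB)
4kTRB = 4 × 1.38×10⁻²³ × 290 × 5.00×10¹ × 1.79×10⁶ = 1.43×10⁻¹² V²
V_n = √(1.43×10⁻¹²) = 1.20×10⁻⁶ V = 1.20 µV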